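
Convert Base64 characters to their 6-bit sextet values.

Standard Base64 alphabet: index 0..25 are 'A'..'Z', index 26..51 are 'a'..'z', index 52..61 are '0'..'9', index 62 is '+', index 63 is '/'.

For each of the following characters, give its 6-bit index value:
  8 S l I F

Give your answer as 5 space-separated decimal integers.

'8': 0..9 range, 52 + ord('8') − ord('0') = 60
'S': A..Z range, ord('S') − ord('A') = 18
'l': a..z range, 26 + ord('l') − ord('a') = 37
'I': A..Z range, ord('I') − ord('A') = 8
'F': A..Z range, ord('F') − ord('A') = 5

Answer: 60 18 37 8 5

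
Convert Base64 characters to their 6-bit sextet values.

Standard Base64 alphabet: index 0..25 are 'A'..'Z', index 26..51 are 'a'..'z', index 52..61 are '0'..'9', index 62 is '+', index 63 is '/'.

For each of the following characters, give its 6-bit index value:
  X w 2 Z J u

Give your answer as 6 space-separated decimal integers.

'X': A..Z range, ord('X') − ord('A') = 23
'w': a..z range, 26 + ord('w') − ord('a') = 48
'2': 0..9 range, 52 + ord('2') − ord('0') = 54
'Z': A..Z range, ord('Z') − ord('A') = 25
'J': A..Z range, ord('J') − ord('A') = 9
'u': a..z range, 26 + ord('u') − ord('a') = 46

Answer: 23 48 54 25 9 46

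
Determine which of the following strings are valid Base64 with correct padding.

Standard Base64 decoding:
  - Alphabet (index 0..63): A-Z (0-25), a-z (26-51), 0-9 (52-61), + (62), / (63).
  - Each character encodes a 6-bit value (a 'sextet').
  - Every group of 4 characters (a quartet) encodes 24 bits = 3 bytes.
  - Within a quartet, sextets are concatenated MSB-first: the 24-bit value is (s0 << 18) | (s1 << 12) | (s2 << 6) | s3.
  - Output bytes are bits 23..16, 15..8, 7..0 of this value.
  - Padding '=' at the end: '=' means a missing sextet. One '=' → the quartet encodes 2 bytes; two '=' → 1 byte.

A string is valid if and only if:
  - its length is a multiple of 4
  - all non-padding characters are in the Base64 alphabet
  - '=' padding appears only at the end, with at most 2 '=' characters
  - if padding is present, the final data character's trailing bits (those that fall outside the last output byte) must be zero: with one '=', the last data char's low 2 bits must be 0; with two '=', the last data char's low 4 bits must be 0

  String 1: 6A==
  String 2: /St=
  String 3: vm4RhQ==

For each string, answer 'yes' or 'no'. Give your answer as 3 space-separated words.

String 1: '6A==' → valid
String 2: '/St=' → invalid (bad trailing bits)
String 3: 'vm4RhQ==' → valid

Answer: yes no yes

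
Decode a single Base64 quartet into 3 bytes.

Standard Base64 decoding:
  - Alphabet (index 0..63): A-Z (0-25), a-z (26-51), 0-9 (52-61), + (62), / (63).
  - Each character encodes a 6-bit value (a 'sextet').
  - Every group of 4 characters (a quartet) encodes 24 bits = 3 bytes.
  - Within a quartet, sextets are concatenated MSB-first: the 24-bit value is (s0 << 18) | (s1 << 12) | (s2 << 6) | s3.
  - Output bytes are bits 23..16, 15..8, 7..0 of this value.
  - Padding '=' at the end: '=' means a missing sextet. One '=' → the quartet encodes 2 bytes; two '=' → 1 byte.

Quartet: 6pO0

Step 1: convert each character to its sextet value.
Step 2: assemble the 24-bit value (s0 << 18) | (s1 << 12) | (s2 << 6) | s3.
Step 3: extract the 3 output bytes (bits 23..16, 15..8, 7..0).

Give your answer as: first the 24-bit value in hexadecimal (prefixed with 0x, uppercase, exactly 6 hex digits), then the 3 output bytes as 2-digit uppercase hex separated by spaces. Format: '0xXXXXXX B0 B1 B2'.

Sextets: 6=58, p=41, O=14, 0=52
24-bit: (58<<18) | (41<<12) | (14<<6) | 52
      = 0xE80000 | 0x029000 | 0x000380 | 0x000034
      = 0xEA93B4
Bytes: (v>>16)&0xFF=EA, (v>>8)&0xFF=93, v&0xFF=B4

Answer: 0xEA93B4 EA 93 B4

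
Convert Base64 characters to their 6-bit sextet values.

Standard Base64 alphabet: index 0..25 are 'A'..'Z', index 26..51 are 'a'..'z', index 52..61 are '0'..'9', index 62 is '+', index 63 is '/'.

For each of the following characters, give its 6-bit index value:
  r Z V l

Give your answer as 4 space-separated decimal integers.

'r': a..z range, 26 + ord('r') − ord('a') = 43
'Z': A..Z range, ord('Z') − ord('A') = 25
'V': A..Z range, ord('V') − ord('A') = 21
'l': a..z range, 26 + ord('l') − ord('a') = 37

Answer: 43 25 21 37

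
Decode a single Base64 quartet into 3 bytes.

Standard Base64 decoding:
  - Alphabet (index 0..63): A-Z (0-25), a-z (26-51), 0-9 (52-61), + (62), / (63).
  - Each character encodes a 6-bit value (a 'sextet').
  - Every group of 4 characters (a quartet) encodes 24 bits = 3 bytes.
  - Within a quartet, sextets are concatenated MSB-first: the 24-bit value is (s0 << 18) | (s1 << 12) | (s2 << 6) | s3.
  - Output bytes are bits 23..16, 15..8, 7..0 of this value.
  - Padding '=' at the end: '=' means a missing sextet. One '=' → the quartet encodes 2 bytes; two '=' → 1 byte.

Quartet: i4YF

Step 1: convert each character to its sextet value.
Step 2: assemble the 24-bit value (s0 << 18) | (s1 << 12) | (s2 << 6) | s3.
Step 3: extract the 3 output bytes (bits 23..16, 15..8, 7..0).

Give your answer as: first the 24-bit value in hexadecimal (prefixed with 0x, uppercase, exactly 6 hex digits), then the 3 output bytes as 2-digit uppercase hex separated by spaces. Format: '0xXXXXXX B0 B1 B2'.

Sextets: i=34, 4=56, Y=24, F=5
24-bit: (34<<18) | (56<<12) | (24<<6) | 5
      = 0x880000 | 0x038000 | 0x000600 | 0x000005
      = 0x8B8605
Bytes: (v>>16)&0xFF=8B, (v>>8)&0xFF=86, v&0xFF=05

Answer: 0x8B8605 8B 86 05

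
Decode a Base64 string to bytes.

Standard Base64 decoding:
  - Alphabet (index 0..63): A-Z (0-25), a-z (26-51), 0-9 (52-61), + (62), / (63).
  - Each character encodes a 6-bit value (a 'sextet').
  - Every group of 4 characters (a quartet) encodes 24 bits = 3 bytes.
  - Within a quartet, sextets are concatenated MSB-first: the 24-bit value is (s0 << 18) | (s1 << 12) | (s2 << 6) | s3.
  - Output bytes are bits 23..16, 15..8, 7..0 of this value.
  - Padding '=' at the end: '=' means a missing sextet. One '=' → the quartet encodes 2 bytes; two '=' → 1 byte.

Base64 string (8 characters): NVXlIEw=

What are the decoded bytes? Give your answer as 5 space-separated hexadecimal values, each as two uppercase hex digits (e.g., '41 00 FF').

After char 0 ('N'=13): chars_in_quartet=1 acc=0xD bytes_emitted=0
After char 1 ('V'=21): chars_in_quartet=2 acc=0x355 bytes_emitted=0
After char 2 ('X'=23): chars_in_quartet=3 acc=0xD557 bytes_emitted=0
After char 3 ('l'=37): chars_in_quartet=4 acc=0x3555E5 -> emit 35 55 E5, reset; bytes_emitted=3
After char 4 ('I'=8): chars_in_quartet=1 acc=0x8 bytes_emitted=3
After char 5 ('E'=4): chars_in_quartet=2 acc=0x204 bytes_emitted=3
After char 6 ('w'=48): chars_in_quartet=3 acc=0x8130 bytes_emitted=3
Padding '=': partial quartet acc=0x8130 -> emit 20 4C; bytes_emitted=5

Answer: 35 55 E5 20 4C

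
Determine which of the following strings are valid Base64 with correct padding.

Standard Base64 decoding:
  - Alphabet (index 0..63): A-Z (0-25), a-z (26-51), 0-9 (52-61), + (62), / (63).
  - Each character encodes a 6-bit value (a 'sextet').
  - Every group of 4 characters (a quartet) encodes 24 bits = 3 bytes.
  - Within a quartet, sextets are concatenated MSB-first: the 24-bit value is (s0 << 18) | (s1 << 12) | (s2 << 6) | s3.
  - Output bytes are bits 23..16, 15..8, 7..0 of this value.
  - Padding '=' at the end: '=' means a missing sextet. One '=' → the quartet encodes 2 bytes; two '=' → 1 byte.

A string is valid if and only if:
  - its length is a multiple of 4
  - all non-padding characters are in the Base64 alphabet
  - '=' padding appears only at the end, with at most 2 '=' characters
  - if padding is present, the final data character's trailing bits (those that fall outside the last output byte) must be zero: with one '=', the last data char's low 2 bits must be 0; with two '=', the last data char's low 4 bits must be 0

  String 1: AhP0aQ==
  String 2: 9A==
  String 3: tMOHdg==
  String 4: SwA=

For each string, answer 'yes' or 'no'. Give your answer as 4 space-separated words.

String 1: 'AhP0aQ==' → valid
String 2: '9A==' → valid
String 3: 'tMOHdg==' → valid
String 4: 'SwA=' → valid

Answer: yes yes yes yes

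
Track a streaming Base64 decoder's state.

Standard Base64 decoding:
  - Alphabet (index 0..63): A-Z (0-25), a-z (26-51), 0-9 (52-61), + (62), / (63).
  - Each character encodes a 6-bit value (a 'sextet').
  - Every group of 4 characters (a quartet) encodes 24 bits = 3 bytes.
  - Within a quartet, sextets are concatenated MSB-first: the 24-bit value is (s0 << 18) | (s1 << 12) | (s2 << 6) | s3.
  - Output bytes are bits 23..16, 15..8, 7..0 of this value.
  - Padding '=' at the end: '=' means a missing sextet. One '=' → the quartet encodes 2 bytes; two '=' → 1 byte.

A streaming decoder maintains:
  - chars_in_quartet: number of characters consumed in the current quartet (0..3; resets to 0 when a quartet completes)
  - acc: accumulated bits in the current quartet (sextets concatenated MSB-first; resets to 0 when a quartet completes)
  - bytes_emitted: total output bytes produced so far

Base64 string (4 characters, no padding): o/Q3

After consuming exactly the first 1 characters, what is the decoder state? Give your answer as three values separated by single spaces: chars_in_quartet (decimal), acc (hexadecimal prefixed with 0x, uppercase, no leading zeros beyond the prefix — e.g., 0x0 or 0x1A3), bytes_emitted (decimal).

Answer: 1 0x28 0

Derivation:
After char 0 ('o'=40): chars_in_quartet=1 acc=0x28 bytes_emitted=0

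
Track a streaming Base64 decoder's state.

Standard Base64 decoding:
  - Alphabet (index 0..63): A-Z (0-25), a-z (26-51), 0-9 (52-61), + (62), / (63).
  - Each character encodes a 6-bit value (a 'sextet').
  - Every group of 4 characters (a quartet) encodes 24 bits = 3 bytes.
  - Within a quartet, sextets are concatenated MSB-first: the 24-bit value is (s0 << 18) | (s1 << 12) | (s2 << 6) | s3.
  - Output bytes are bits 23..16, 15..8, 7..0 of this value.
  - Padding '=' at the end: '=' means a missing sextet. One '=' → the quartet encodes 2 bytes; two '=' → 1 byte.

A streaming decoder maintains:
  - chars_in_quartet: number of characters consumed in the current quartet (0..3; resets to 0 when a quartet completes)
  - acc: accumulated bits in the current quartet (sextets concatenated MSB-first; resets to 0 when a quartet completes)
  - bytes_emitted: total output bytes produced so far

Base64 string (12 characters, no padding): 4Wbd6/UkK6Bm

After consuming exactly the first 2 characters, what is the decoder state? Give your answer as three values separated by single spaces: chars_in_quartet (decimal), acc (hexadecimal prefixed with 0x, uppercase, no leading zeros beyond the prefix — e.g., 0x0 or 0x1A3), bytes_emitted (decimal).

After char 0 ('4'=56): chars_in_quartet=1 acc=0x38 bytes_emitted=0
After char 1 ('W'=22): chars_in_quartet=2 acc=0xE16 bytes_emitted=0

Answer: 2 0xE16 0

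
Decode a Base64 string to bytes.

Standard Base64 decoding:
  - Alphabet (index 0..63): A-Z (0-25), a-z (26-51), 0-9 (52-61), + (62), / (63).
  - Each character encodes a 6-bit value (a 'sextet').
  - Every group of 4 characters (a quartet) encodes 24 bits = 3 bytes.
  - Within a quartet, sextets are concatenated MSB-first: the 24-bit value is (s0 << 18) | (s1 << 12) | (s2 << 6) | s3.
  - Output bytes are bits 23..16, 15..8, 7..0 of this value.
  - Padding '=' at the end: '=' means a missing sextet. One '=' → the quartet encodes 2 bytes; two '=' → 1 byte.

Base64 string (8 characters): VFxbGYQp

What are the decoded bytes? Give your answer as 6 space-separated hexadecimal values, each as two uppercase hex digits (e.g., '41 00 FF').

Answer: 54 5C 5B 19 84 29

Derivation:
After char 0 ('V'=21): chars_in_quartet=1 acc=0x15 bytes_emitted=0
After char 1 ('F'=5): chars_in_quartet=2 acc=0x545 bytes_emitted=0
After char 2 ('x'=49): chars_in_quartet=3 acc=0x15171 bytes_emitted=0
After char 3 ('b'=27): chars_in_quartet=4 acc=0x545C5B -> emit 54 5C 5B, reset; bytes_emitted=3
After char 4 ('G'=6): chars_in_quartet=1 acc=0x6 bytes_emitted=3
After char 5 ('Y'=24): chars_in_quartet=2 acc=0x198 bytes_emitted=3
After char 6 ('Q'=16): chars_in_quartet=3 acc=0x6610 bytes_emitted=3
After char 7 ('p'=41): chars_in_quartet=4 acc=0x198429 -> emit 19 84 29, reset; bytes_emitted=6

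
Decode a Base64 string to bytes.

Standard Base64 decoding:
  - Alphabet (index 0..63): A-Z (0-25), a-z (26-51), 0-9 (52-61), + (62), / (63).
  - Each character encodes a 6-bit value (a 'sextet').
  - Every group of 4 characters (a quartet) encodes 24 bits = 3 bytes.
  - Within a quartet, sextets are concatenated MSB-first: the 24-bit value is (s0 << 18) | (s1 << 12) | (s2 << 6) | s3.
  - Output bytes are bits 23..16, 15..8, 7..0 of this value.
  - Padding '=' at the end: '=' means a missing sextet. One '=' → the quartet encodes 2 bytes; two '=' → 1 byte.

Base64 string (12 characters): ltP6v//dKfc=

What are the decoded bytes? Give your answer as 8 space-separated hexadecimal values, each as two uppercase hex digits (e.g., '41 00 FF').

Answer: 96 D3 FA BF FF DD 29 F7

Derivation:
After char 0 ('l'=37): chars_in_quartet=1 acc=0x25 bytes_emitted=0
After char 1 ('t'=45): chars_in_quartet=2 acc=0x96D bytes_emitted=0
After char 2 ('P'=15): chars_in_quartet=3 acc=0x25B4F bytes_emitted=0
After char 3 ('6'=58): chars_in_quartet=4 acc=0x96D3FA -> emit 96 D3 FA, reset; bytes_emitted=3
After char 4 ('v'=47): chars_in_quartet=1 acc=0x2F bytes_emitted=3
After char 5 ('/'=63): chars_in_quartet=2 acc=0xBFF bytes_emitted=3
After char 6 ('/'=63): chars_in_quartet=3 acc=0x2FFFF bytes_emitted=3
After char 7 ('d'=29): chars_in_quartet=4 acc=0xBFFFDD -> emit BF FF DD, reset; bytes_emitted=6
After char 8 ('K'=10): chars_in_quartet=1 acc=0xA bytes_emitted=6
After char 9 ('f'=31): chars_in_quartet=2 acc=0x29F bytes_emitted=6
After char 10 ('c'=28): chars_in_quartet=3 acc=0xA7DC bytes_emitted=6
Padding '=': partial quartet acc=0xA7DC -> emit 29 F7; bytes_emitted=8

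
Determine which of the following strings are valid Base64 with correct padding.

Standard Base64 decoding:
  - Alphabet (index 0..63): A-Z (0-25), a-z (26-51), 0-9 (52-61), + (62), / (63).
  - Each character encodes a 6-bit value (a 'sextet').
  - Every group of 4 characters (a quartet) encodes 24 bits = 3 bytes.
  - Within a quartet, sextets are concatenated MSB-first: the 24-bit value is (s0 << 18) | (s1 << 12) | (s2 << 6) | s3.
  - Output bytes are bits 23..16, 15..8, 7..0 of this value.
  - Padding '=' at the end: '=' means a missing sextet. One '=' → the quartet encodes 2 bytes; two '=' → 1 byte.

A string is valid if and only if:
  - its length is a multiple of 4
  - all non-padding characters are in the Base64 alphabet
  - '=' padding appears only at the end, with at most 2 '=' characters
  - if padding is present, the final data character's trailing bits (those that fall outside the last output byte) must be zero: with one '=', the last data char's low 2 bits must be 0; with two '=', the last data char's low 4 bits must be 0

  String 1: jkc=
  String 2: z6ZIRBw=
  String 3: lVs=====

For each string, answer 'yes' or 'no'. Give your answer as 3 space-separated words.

Answer: yes yes no

Derivation:
String 1: 'jkc=' → valid
String 2: 'z6ZIRBw=' → valid
String 3: 'lVs=====' → invalid (5 pad chars (max 2))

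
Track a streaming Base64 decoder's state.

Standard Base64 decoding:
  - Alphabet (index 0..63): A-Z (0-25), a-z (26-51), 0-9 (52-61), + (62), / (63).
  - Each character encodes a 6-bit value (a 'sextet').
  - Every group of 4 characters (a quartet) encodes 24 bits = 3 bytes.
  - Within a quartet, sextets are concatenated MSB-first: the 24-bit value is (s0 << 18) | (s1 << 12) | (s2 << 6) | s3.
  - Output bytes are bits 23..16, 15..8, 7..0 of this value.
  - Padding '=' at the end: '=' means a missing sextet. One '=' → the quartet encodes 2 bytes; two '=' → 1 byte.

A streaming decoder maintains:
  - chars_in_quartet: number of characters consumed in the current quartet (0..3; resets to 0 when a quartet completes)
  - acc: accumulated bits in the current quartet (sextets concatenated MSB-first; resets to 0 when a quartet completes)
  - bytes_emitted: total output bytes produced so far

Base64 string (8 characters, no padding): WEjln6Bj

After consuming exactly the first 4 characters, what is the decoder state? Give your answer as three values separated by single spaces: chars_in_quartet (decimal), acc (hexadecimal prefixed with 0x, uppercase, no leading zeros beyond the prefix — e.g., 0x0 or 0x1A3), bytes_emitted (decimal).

After char 0 ('W'=22): chars_in_quartet=1 acc=0x16 bytes_emitted=0
After char 1 ('E'=4): chars_in_quartet=2 acc=0x584 bytes_emitted=0
After char 2 ('j'=35): chars_in_quartet=3 acc=0x16123 bytes_emitted=0
After char 3 ('l'=37): chars_in_quartet=4 acc=0x5848E5 -> emit 58 48 E5, reset; bytes_emitted=3

Answer: 0 0x0 3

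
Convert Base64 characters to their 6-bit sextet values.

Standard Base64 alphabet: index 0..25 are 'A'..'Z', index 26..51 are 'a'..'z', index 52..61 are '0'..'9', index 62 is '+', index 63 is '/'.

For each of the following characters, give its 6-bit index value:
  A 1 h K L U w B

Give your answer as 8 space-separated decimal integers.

Answer: 0 53 33 10 11 20 48 1

Derivation:
'A': A..Z range, ord('A') − ord('A') = 0
'1': 0..9 range, 52 + ord('1') − ord('0') = 53
'h': a..z range, 26 + ord('h') − ord('a') = 33
'K': A..Z range, ord('K') − ord('A') = 10
'L': A..Z range, ord('L') − ord('A') = 11
'U': A..Z range, ord('U') − ord('A') = 20
'w': a..z range, 26 + ord('w') − ord('a') = 48
'B': A..Z range, ord('B') − ord('A') = 1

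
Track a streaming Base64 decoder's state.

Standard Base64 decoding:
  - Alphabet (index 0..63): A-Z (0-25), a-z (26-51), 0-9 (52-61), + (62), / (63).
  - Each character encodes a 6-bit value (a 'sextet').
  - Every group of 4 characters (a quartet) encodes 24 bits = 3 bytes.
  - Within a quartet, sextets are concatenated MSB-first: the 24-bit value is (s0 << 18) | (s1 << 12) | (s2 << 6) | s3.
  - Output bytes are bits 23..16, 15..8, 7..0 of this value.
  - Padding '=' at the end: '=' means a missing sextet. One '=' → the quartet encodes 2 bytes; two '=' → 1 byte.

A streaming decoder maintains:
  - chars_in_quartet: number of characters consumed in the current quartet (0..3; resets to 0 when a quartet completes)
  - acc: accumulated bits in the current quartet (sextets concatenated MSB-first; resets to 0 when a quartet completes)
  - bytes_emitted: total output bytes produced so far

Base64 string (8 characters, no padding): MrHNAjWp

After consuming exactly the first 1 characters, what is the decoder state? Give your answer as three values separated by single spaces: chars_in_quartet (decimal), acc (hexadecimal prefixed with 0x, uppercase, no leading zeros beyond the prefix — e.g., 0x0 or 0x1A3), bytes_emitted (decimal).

Answer: 1 0xC 0

Derivation:
After char 0 ('M'=12): chars_in_quartet=1 acc=0xC bytes_emitted=0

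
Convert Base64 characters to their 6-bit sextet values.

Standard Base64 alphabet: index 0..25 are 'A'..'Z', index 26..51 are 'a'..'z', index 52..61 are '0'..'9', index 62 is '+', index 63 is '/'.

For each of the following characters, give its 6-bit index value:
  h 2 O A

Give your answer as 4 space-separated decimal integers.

'h': a..z range, 26 + ord('h') − ord('a') = 33
'2': 0..9 range, 52 + ord('2') − ord('0') = 54
'O': A..Z range, ord('O') − ord('A') = 14
'A': A..Z range, ord('A') − ord('A') = 0

Answer: 33 54 14 0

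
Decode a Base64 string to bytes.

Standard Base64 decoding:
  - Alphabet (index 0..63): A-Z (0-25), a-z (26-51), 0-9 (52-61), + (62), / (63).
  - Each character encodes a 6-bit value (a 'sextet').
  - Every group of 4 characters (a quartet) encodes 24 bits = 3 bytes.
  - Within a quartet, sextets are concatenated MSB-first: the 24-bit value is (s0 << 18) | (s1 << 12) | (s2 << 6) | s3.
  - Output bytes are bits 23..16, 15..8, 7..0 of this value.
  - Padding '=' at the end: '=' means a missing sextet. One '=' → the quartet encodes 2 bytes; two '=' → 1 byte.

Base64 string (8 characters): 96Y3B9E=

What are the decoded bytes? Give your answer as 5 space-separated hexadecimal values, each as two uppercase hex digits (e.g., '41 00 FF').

After char 0 ('9'=61): chars_in_quartet=1 acc=0x3D bytes_emitted=0
After char 1 ('6'=58): chars_in_quartet=2 acc=0xF7A bytes_emitted=0
After char 2 ('Y'=24): chars_in_quartet=3 acc=0x3DE98 bytes_emitted=0
After char 3 ('3'=55): chars_in_quartet=4 acc=0xF7A637 -> emit F7 A6 37, reset; bytes_emitted=3
After char 4 ('B'=1): chars_in_quartet=1 acc=0x1 bytes_emitted=3
After char 5 ('9'=61): chars_in_quartet=2 acc=0x7D bytes_emitted=3
After char 6 ('E'=4): chars_in_quartet=3 acc=0x1F44 bytes_emitted=3
Padding '=': partial quartet acc=0x1F44 -> emit 07 D1; bytes_emitted=5

Answer: F7 A6 37 07 D1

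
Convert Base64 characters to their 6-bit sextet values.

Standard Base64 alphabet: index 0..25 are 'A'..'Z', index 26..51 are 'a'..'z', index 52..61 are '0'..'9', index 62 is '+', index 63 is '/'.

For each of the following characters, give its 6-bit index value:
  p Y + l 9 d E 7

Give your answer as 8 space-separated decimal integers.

'p': a..z range, 26 + ord('p') − ord('a') = 41
'Y': A..Z range, ord('Y') − ord('A') = 24
'+': index 62
'l': a..z range, 26 + ord('l') − ord('a') = 37
'9': 0..9 range, 52 + ord('9') − ord('0') = 61
'd': a..z range, 26 + ord('d') − ord('a') = 29
'E': A..Z range, ord('E') − ord('A') = 4
'7': 0..9 range, 52 + ord('7') − ord('0') = 59

Answer: 41 24 62 37 61 29 4 59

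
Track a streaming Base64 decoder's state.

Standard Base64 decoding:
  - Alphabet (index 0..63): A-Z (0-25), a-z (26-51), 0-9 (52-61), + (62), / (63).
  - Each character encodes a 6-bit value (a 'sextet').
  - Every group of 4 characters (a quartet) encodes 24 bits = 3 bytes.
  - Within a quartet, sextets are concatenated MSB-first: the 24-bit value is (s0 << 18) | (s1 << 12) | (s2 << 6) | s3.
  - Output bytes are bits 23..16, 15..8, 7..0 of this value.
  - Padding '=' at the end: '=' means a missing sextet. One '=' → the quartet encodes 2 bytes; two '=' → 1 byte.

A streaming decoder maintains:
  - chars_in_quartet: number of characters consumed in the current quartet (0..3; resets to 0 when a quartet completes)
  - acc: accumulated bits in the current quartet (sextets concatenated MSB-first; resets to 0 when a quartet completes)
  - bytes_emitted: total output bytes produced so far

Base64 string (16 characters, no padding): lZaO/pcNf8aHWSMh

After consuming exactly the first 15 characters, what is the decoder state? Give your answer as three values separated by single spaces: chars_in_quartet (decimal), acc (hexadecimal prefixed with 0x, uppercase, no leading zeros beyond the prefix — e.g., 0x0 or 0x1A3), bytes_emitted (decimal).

After char 0 ('l'=37): chars_in_quartet=1 acc=0x25 bytes_emitted=0
After char 1 ('Z'=25): chars_in_quartet=2 acc=0x959 bytes_emitted=0
After char 2 ('a'=26): chars_in_quartet=3 acc=0x2565A bytes_emitted=0
After char 3 ('O'=14): chars_in_quartet=4 acc=0x95968E -> emit 95 96 8E, reset; bytes_emitted=3
After char 4 ('/'=63): chars_in_quartet=1 acc=0x3F bytes_emitted=3
After char 5 ('p'=41): chars_in_quartet=2 acc=0xFE9 bytes_emitted=3
After char 6 ('c'=28): chars_in_quartet=3 acc=0x3FA5C bytes_emitted=3
After char 7 ('N'=13): chars_in_quartet=4 acc=0xFE970D -> emit FE 97 0D, reset; bytes_emitted=6
After char 8 ('f'=31): chars_in_quartet=1 acc=0x1F bytes_emitted=6
After char 9 ('8'=60): chars_in_quartet=2 acc=0x7FC bytes_emitted=6
After char 10 ('a'=26): chars_in_quartet=3 acc=0x1FF1A bytes_emitted=6
After char 11 ('H'=7): chars_in_quartet=4 acc=0x7FC687 -> emit 7F C6 87, reset; bytes_emitted=9
After char 12 ('W'=22): chars_in_quartet=1 acc=0x16 bytes_emitted=9
After char 13 ('S'=18): chars_in_quartet=2 acc=0x592 bytes_emitted=9
After char 14 ('M'=12): chars_in_quartet=3 acc=0x1648C bytes_emitted=9

Answer: 3 0x1648C 9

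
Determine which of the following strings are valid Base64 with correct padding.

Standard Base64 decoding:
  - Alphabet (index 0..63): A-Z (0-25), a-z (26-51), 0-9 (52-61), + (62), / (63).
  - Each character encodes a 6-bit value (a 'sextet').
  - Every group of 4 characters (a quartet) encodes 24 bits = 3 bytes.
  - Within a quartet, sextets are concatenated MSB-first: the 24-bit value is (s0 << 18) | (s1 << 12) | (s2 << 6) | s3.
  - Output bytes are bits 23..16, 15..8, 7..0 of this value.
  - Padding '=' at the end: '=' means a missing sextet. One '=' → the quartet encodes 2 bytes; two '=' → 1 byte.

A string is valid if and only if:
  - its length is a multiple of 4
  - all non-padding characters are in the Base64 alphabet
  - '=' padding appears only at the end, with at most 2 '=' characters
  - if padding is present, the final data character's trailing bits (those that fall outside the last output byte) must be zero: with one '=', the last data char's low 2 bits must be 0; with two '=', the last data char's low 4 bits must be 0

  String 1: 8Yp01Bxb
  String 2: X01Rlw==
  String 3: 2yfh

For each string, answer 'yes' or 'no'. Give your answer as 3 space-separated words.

Answer: yes yes yes

Derivation:
String 1: '8Yp01Bxb' → valid
String 2: 'X01Rlw==' → valid
String 3: '2yfh' → valid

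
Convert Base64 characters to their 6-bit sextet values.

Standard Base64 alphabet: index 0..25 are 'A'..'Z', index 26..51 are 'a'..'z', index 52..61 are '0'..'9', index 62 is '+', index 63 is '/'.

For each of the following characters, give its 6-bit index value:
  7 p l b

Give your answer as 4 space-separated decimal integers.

Answer: 59 41 37 27

Derivation:
'7': 0..9 range, 52 + ord('7') − ord('0') = 59
'p': a..z range, 26 + ord('p') − ord('a') = 41
'l': a..z range, 26 + ord('l') − ord('a') = 37
'b': a..z range, 26 + ord('b') − ord('a') = 27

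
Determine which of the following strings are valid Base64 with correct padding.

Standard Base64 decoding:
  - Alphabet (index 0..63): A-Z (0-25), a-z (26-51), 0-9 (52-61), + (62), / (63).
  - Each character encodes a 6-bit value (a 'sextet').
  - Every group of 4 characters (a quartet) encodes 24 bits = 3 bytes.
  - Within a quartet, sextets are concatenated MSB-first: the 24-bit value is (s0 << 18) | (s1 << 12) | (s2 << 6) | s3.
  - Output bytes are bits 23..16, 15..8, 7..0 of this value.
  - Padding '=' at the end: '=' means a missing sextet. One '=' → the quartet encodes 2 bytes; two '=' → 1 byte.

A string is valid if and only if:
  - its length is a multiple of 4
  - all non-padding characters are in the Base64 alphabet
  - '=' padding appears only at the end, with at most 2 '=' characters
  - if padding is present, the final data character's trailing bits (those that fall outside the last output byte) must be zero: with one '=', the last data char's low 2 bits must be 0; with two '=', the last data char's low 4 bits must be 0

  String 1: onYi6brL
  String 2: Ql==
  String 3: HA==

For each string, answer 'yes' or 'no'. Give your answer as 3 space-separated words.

Answer: yes no yes

Derivation:
String 1: 'onYi6brL' → valid
String 2: 'Ql==' → invalid (bad trailing bits)
String 3: 'HA==' → valid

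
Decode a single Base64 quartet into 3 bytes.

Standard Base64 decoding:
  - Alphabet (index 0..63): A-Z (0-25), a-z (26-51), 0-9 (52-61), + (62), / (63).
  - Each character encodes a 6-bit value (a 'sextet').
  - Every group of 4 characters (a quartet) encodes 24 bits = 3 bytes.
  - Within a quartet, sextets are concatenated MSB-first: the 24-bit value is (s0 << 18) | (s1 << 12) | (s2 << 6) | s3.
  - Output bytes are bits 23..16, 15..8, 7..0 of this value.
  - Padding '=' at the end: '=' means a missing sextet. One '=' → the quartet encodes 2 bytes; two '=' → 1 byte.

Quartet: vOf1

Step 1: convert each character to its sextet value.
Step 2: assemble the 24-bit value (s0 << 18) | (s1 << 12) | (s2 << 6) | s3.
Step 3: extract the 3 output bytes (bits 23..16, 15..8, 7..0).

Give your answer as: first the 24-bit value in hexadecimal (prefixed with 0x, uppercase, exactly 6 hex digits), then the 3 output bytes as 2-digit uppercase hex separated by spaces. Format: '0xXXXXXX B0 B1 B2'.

Sextets: v=47, O=14, f=31, 1=53
24-bit: (47<<18) | (14<<12) | (31<<6) | 53
      = 0xBC0000 | 0x00E000 | 0x0007C0 | 0x000035
      = 0xBCE7F5
Bytes: (v>>16)&0xFF=BC, (v>>8)&0xFF=E7, v&0xFF=F5

Answer: 0xBCE7F5 BC E7 F5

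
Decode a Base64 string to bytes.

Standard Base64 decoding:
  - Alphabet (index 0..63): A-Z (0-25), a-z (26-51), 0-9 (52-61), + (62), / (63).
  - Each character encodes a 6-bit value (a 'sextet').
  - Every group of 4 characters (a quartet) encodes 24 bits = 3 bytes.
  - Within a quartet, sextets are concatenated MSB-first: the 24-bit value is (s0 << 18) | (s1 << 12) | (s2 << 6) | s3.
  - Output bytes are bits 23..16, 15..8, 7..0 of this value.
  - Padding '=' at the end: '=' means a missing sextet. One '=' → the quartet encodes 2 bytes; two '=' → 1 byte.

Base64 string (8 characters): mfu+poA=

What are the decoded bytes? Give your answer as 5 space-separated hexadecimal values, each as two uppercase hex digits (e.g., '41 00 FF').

After char 0 ('m'=38): chars_in_quartet=1 acc=0x26 bytes_emitted=0
After char 1 ('f'=31): chars_in_quartet=2 acc=0x99F bytes_emitted=0
After char 2 ('u'=46): chars_in_quartet=3 acc=0x267EE bytes_emitted=0
After char 3 ('+'=62): chars_in_quartet=4 acc=0x99FBBE -> emit 99 FB BE, reset; bytes_emitted=3
After char 4 ('p'=41): chars_in_quartet=1 acc=0x29 bytes_emitted=3
After char 5 ('o'=40): chars_in_quartet=2 acc=0xA68 bytes_emitted=3
After char 6 ('A'=0): chars_in_quartet=3 acc=0x29A00 bytes_emitted=3
Padding '=': partial quartet acc=0x29A00 -> emit A6 80; bytes_emitted=5

Answer: 99 FB BE A6 80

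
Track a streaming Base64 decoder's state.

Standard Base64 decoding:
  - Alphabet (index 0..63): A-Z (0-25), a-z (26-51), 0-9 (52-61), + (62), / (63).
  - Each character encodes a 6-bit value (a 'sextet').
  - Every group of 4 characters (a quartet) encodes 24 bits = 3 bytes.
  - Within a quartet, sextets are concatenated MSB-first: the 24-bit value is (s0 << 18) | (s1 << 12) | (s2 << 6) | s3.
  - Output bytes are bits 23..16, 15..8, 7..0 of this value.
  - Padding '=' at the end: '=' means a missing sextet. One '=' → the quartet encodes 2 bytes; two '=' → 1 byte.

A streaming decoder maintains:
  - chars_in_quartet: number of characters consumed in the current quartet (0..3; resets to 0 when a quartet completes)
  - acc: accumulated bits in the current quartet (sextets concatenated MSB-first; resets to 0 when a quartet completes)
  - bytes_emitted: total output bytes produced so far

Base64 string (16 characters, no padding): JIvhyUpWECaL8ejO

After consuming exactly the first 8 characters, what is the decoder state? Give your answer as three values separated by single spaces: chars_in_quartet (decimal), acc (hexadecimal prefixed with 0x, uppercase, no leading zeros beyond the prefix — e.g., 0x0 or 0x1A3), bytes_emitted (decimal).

After char 0 ('J'=9): chars_in_quartet=1 acc=0x9 bytes_emitted=0
After char 1 ('I'=8): chars_in_quartet=2 acc=0x248 bytes_emitted=0
After char 2 ('v'=47): chars_in_quartet=3 acc=0x922F bytes_emitted=0
After char 3 ('h'=33): chars_in_quartet=4 acc=0x248BE1 -> emit 24 8B E1, reset; bytes_emitted=3
After char 4 ('y'=50): chars_in_quartet=1 acc=0x32 bytes_emitted=3
After char 5 ('U'=20): chars_in_quartet=2 acc=0xC94 bytes_emitted=3
After char 6 ('p'=41): chars_in_quartet=3 acc=0x32529 bytes_emitted=3
After char 7 ('W'=22): chars_in_quartet=4 acc=0xC94A56 -> emit C9 4A 56, reset; bytes_emitted=6

Answer: 0 0x0 6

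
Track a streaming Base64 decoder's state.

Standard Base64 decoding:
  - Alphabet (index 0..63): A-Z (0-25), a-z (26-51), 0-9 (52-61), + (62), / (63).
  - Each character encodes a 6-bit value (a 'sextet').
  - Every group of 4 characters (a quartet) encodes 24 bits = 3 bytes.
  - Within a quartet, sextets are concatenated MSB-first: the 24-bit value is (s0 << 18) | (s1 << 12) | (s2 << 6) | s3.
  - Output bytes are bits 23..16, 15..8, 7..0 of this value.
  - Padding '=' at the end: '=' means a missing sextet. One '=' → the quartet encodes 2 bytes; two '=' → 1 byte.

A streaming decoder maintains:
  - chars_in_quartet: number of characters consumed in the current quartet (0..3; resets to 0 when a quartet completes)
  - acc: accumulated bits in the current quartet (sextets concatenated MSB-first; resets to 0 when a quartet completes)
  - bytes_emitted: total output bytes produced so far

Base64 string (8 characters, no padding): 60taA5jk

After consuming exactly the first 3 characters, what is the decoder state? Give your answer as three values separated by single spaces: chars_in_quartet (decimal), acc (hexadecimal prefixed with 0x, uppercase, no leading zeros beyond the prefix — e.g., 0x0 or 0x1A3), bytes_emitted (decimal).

After char 0 ('6'=58): chars_in_quartet=1 acc=0x3A bytes_emitted=0
After char 1 ('0'=52): chars_in_quartet=2 acc=0xEB4 bytes_emitted=0
After char 2 ('t'=45): chars_in_quartet=3 acc=0x3AD2D bytes_emitted=0

Answer: 3 0x3AD2D 0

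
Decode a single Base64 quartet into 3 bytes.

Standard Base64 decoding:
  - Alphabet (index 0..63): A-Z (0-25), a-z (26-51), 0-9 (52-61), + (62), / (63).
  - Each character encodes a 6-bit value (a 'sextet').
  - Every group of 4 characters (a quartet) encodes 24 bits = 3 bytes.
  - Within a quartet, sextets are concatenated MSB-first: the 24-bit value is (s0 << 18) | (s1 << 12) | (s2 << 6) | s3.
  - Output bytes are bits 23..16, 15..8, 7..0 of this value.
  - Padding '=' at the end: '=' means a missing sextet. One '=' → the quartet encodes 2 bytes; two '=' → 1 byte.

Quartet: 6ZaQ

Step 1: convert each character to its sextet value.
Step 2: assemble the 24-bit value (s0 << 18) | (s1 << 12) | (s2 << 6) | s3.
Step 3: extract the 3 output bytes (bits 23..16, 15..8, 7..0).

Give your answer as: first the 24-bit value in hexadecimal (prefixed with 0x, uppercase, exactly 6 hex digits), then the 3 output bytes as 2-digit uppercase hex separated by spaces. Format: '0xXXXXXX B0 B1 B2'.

Answer: 0xE99690 E9 96 90

Derivation:
Sextets: 6=58, Z=25, a=26, Q=16
24-bit: (58<<18) | (25<<12) | (26<<6) | 16
      = 0xE80000 | 0x019000 | 0x000680 | 0x000010
      = 0xE99690
Bytes: (v>>16)&0xFF=E9, (v>>8)&0xFF=96, v&0xFF=90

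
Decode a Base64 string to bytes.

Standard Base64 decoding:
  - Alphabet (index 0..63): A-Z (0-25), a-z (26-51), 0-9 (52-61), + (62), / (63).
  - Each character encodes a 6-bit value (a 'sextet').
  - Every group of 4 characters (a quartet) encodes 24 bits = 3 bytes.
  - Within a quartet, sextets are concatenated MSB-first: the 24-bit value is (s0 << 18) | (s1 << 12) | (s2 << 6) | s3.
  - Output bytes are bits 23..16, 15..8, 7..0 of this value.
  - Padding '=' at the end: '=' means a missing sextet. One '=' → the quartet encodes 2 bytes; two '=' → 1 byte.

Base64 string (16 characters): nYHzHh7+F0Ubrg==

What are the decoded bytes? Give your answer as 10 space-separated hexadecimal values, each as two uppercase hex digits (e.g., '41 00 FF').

Answer: 9D 81 F3 1E 1E FE 17 45 1B AE

Derivation:
After char 0 ('n'=39): chars_in_quartet=1 acc=0x27 bytes_emitted=0
After char 1 ('Y'=24): chars_in_quartet=2 acc=0x9D8 bytes_emitted=0
After char 2 ('H'=7): chars_in_quartet=3 acc=0x27607 bytes_emitted=0
After char 3 ('z'=51): chars_in_quartet=4 acc=0x9D81F3 -> emit 9D 81 F3, reset; bytes_emitted=3
After char 4 ('H'=7): chars_in_quartet=1 acc=0x7 bytes_emitted=3
After char 5 ('h'=33): chars_in_quartet=2 acc=0x1E1 bytes_emitted=3
After char 6 ('7'=59): chars_in_quartet=3 acc=0x787B bytes_emitted=3
After char 7 ('+'=62): chars_in_quartet=4 acc=0x1E1EFE -> emit 1E 1E FE, reset; bytes_emitted=6
After char 8 ('F'=5): chars_in_quartet=1 acc=0x5 bytes_emitted=6
After char 9 ('0'=52): chars_in_quartet=2 acc=0x174 bytes_emitted=6
After char 10 ('U'=20): chars_in_quartet=3 acc=0x5D14 bytes_emitted=6
After char 11 ('b'=27): chars_in_quartet=4 acc=0x17451B -> emit 17 45 1B, reset; bytes_emitted=9
After char 12 ('r'=43): chars_in_quartet=1 acc=0x2B bytes_emitted=9
After char 13 ('g'=32): chars_in_quartet=2 acc=0xAE0 bytes_emitted=9
Padding '==': partial quartet acc=0xAE0 -> emit AE; bytes_emitted=10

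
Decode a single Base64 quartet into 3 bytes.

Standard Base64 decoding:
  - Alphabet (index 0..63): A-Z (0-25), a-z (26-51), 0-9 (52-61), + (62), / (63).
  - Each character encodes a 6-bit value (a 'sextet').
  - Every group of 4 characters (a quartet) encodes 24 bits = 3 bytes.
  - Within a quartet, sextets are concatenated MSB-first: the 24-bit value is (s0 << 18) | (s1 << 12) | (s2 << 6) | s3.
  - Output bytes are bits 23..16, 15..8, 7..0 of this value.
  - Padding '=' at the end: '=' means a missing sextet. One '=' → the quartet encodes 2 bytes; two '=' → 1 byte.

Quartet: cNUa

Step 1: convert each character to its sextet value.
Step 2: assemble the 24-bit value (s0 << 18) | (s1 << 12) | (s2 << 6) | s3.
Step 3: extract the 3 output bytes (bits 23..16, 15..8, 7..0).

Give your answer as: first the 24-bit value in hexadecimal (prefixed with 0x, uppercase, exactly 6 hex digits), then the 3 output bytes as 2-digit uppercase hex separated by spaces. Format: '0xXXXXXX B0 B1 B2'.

Answer: 0x70D51A 70 D5 1A

Derivation:
Sextets: c=28, N=13, U=20, a=26
24-bit: (28<<18) | (13<<12) | (20<<6) | 26
      = 0x700000 | 0x00D000 | 0x000500 | 0x00001A
      = 0x70D51A
Bytes: (v>>16)&0xFF=70, (v>>8)&0xFF=D5, v&0xFF=1A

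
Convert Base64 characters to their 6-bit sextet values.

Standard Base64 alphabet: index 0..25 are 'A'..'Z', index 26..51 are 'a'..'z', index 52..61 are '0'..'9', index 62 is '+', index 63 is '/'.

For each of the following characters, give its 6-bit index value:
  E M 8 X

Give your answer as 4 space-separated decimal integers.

Answer: 4 12 60 23

Derivation:
'E': A..Z range, ord('E') − ord('A') = 4
'M': A..Z range, ord('M') − ord('A') = 12
'8': 0..9 range, 52 + ord('8') − ord('0') = 60
'X': A..Z range, ord('X') − ord('A') = 23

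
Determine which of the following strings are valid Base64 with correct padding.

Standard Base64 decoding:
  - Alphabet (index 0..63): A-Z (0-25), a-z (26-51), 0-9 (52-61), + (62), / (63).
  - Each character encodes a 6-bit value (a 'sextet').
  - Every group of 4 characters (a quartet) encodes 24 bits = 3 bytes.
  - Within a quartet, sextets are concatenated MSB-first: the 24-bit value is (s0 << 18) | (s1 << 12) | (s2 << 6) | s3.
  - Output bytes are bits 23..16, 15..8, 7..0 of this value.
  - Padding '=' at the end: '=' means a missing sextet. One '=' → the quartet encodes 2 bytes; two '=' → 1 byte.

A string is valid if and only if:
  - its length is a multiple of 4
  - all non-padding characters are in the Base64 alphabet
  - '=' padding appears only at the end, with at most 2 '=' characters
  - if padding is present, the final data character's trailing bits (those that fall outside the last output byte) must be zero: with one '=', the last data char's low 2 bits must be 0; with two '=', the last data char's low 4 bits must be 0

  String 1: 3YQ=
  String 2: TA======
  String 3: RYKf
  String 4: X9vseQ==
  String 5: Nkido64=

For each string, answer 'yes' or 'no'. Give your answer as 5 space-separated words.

String 1: '3YQ=' → valid
String 2: 'TA======' → invalid (6 pad chars (max 2))
String 3: 'RYKf' → valid
String 4: 'X9vseQ==' → valid
String 5: 'Nkido64=' → valid

Answer: yes no yes yes yes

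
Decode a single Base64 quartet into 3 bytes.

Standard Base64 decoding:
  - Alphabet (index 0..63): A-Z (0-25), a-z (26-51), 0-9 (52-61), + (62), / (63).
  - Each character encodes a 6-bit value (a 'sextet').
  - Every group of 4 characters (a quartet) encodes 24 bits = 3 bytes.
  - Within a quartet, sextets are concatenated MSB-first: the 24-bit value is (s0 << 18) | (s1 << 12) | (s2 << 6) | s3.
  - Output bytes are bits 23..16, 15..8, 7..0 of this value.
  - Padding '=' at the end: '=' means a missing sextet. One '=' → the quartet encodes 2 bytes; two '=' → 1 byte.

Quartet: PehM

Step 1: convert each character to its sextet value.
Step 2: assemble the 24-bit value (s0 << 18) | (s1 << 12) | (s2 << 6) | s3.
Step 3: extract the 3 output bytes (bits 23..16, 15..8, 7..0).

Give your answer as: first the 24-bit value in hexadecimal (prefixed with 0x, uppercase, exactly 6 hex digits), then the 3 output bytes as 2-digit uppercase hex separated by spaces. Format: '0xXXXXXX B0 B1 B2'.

Sextets: P=15, e=30, h=33, M=12
24-bit: (15<<18) | (30<<12) | (33<<6) | 12
      = 0x3C0000 | 0x01E000 | 0x000840 | 0x00000C
      = 0x3DE84C
Bytes: (v>>16)&0xFF=3D, (v>>8)&0xFF=E8, v&0xFF=4C

Answer: 0x3DE84C 3D E8 4C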